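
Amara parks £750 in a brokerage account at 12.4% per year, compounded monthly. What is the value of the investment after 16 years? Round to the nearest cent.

£5,398.59

Periodic rate = 12.4%/12 = 0.0103333; periods = 12·16 = 192.
A = 750·(1 + 0.124/12)^192 ≈ 750·7.198116584 ≈ 5,398.5874.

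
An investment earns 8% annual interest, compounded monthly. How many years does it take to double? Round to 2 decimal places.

8.69 years

(1 + 0.00666667)^(12t) = 2.
12t = ln 2 / ln(1 + 0.00666667) ≈ 0.69315/0.00664454 ≈ 104.3183.
t ≈ 8.6932.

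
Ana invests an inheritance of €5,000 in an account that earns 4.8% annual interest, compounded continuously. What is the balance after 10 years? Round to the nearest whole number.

€8,080

A = P·e^(rt) = 5,000·e^(0.048·10) = 5,000·e^0.48.
e^0.48 ≈ 1.616074402, so A ≈ 8,080.3720.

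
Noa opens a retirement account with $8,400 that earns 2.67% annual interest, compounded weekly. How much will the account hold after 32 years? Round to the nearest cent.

$19,735.37

Growth factor = (1 + 0.0267/52)^1664 ≈ 2.3494487456.
A ≈ 8,400 × 2.3494487456 ≈ 19,735.3695.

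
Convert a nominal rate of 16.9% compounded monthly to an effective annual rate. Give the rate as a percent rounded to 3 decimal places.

One year is 12 periods at 0.0140833 each: (1 + 0.0140833)^12 ≈ 1.182725.
EAR = 1.182725 − 1 ≈ 18.27249%.

18.272%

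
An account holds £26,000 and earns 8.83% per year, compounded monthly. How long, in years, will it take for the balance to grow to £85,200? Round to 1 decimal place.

13.5 years

(1 + 0.00735833)^(12t) = 85,200/26,000 = 3.2769.
12t·ln(1 + 0.00735833) = ln(3.2769); 12t = 1.1869/0.00733139 ≈ 161.8935.
t ≈ 13.4911 years.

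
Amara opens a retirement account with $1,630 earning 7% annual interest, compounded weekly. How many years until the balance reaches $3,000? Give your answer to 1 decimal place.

We need (1 + 0.00134615)^(52t) = 1.8405, so 52t = ln 1.8405 / ln 1.001346 ≈ 453.4718.
t ≈ 453.4718/52 = 8.7206 years.

8.7 years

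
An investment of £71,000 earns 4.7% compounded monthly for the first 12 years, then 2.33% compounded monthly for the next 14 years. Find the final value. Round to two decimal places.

Phase 1: 71,000·(1 + 0.047/12)^144 ≈ 124,658.5317.
Phase 2: 124,658.5317·(1 + 0.0233/12)^168 ≈ 172,683.7654.

£172,683.77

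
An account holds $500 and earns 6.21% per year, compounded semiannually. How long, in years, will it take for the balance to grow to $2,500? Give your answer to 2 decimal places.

26.32 years

(1 + 0.03105)^(2t) = 2,500/500 = 5.
2t·ln(1 + 0.03105) = ln(5); 2t = 1.6094/0.0305777 ≈ 52.6344.
t ≈ 26.3172 years.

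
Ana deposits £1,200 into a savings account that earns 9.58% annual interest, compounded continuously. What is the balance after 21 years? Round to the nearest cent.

A = P·e^(rt) = 1,200·e^(0.0958·21) = 1,200·e^2.0118.
e^2.0118 ≈ 7.476763416, so A ≈ 8,972.1161.

£8,972.12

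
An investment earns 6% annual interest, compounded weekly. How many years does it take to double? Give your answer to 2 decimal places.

11.56 years

(1 + 0.00115385)^(52t) = 2.
52t = ln 2 / ln(1 + 0.00115385) ≈ 0.69315/0.00115318 ≈ 601.0741.
t ≈ 11.5591.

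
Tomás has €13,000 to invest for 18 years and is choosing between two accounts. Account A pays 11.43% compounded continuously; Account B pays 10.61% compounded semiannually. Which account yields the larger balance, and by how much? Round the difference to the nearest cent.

A: e^(0.1143·18) = e^2.0574 ≈ 7.82559678522, so 13,000 × 7.82559678522 ≈ 101,732.7582.
B: (1 + 0.05305)^36 ≈ 6.4293005591, so 13,000 × 6.4293005591 ≈ 83,580.9073.
Difference ≈ 18,151.8509 in favor of A.

Account A, by €18,151.85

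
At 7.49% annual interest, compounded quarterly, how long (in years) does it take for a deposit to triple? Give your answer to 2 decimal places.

14.80 years

(1 + 0.018725)^(4t) = 3.
4t = ln 3 / ln(1 + 0.018725) ≈ 1.0986/0.0185518 ≈ 59.2185.
t ≈ 14.8046.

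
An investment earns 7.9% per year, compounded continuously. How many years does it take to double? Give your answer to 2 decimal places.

8.77 years

e^(0.079t) = 2, so 0.079t = ln 2 ≈ 0.69315.
t ≈ 0.69315/0.079 ≈ 8.7740.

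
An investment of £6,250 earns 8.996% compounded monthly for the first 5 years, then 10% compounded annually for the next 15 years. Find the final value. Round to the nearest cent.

£40,868.38

After 5 years at 8.996%: 6,250 × 1.5653702521 ≈ 9,783.5641.
Then 15 years at 10%: 9,783.5641 × 4.1772481694 ≈ 40,868.3751.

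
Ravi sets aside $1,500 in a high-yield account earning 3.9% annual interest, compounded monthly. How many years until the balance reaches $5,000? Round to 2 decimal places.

30.92 years

(1 + 0.00325)^(12t) = 5,000/1,500 = 3.3333.
12t·ln(1 + 0.00325) = ln(3.3333); 12t = 1.204/0.00324473 ≈ 371.0548.
t ≈ 30.9212 years.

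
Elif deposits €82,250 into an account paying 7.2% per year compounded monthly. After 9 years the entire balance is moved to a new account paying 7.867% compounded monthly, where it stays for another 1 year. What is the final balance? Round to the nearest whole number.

€169,735

After 9 years at 7.2%: 82,250 × 1.90801558489 ≈ 156,934.2819.
Then 1 years at 7.867%: 156,934.2819 × 1.08156952259 ≈ 169,735.3363.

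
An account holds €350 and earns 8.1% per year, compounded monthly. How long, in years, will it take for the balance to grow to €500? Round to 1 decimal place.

(1 + 0.00675)^(12t) = 500/350 = 1.4286.
12t·ln(1 + 0.00675) = ln(1.4286); 12t = 0.35667/0.00672732 ≈ 53.0189.
t ≈ 4.4182 years.

4.4 years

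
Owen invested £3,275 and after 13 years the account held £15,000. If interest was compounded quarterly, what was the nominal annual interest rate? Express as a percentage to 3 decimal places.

(1 + r/4)^52 = 15,000/3,275 = 4.58015.
1 + r/4 = 4.58015^(1/52) ≈ 1.029696, so r/4 ≈ 0.0296965.
r ≈ 4·0.0296965 = 11.87859%.

11.879%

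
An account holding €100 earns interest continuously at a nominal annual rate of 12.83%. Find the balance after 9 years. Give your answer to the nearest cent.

A = P·e^(rt) = 100·e^(0.1283·9) = 100·e^1.1547.
e^1.1547 ≈ 3.17307135, so A ≈ 317.3071.

€317.31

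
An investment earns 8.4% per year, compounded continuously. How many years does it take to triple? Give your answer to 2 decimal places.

13.08 years

e^(0.084t) = 3, so 0.084t = ln 3 ≈ 1.0986.
t ≈ 1.0986/0.084 ≈ 13.0787.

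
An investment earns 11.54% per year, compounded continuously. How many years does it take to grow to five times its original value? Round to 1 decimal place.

e^(0.1154t) = 5, so 0.1154t = ln 5 ≈ 1.6094.
t ≈ 1.6094/0.1154 ≈ 13.9466.

13.9 years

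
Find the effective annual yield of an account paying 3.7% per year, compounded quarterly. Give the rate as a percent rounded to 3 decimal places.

3.752%

One year is 4 periods at 0.00925 each: (1 + 0.00925)^4 ≈ 1.037517.
EAR = 1.037517 − 1 ≈ 3.75165%.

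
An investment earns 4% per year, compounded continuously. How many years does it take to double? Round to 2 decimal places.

e^(0.04t) = 2, so 0.04t = ln 2 ≈ 0.69315.
t ≈ 0.69315/0.04 ≈ 17.3287.

17.33 years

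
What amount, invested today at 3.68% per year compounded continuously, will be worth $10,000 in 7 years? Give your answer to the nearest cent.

P = A·e^(−rt) = 10,000·e^(−0.2576).
e^(−0.2576) ≈ 0.772904332, so P ≈ 7,729.0433.

$7,729.04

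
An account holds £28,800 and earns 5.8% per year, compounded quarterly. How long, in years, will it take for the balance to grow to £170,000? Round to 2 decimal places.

30.83 years

We need (1 + 0.0145)^(4t) = 5.9028, so 4t = ln 5.9028 / ln 1.0145 ≈ 123.3286.
t ≈ 123.3286/4 = 30.8321 years.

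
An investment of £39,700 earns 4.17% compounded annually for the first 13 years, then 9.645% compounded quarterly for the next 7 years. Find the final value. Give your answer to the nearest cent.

£131,576.95

After 13 years at 4.17%: 39,700 × 1.70080543152 ≈ 67,521.9756.
Then 7 years at 9.645%: 67,521.9756 × 1.94865374738 ≈ 131,576.9508.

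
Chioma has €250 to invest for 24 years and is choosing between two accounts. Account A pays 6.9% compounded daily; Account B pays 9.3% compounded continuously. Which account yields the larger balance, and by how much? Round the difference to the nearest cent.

Account B, by €1,020.25

Account A growth factor: (1 + 0.069/365)^8760 ≈ 5.237495854; balance ≈ 1,309.3740.
Account B growth factor: e^(0.093·24) = e^2.232 ≈ 9.318484424; balance ≈ 2,329.6211.
Account B is larger by 1,020.2471.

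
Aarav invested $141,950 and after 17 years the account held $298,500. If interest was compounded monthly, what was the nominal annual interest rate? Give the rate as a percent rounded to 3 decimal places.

(1 + r/12)^204 = 298,500/141,950 = 2.10285.
1 + r/12 = 2.10285^(1/204) ≈ 1.00365, so r/12 ≈ 0.00365025.
r ≈ 12·0.00365025 = 4.38030%.

4.380%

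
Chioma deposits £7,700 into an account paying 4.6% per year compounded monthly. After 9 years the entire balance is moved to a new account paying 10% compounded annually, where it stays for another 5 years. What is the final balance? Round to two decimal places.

£18,745.99

After 9 years at 4.6%: 7,700 × 1.5116602075 ≈ 11,639.7836.
Then 5 years at 10%: 11,639.7836 × 1.61051 ≈ 18,745.9879.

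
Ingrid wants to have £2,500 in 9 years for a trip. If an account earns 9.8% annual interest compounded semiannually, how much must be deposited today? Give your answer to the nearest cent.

Periodic rate = 9.8%/2 = 0.049; 18 periods.
P = 2,500/(1 + 0.049)^18 ≈ 2,500/2.365695193 ≈ 1,056.7718.

£1,056.77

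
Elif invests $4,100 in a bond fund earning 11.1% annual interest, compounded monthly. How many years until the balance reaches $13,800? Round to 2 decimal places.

10.98 years

We need (1 + 0.00925)^(12t) = 3.3659, so 12t = ln 3.3659 / ln 1.00925 ≈ 131.8147.
t ≈ 131.8147/12 = 10.9846 years.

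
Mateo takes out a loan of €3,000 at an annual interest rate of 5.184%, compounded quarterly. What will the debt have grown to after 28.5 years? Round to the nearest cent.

€13,020.96

Periodic rate = 5.184%/4 = 0.01296; periods = 4·28.5 = 114.
A = 3,000·(1 + 0.01296)^114 ≈ 3,000·4.3403201417 ≈ 13,020.9604.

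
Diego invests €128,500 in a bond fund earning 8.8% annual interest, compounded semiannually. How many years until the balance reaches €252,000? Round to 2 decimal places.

7.82 years

(1 + 0.044)^(2t) = 252,000/128,500 = 1.9611.
2t·ln(1 + 0.044) = ln(1.9611); 2t = 0.6735/0.0430595 ≈ 15.6412.
t ≈ 7.8206 years.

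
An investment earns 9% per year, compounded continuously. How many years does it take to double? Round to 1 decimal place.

7.7 years

e^(0.09t) = 2, so 0.09t = ln 2 ≈ 0.69315.
t ≈ 0.69315/0.09 ≈ 7.7016.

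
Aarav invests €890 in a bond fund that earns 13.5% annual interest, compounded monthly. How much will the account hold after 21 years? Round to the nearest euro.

Periodic rate = 13.5%/12 = 0.01125; periods = 12·21 = 252.
A = 890·(1 + 0.01125)^252 ≈ 890·16.762960603 ≈ 14,919.0349.

€14,919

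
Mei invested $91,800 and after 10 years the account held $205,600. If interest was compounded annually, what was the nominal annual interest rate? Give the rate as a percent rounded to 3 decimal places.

The 10-period growth factor is 205,600/91,800 = 2.23965.
r = 2.23965^(1/10) − 1 ≈ 0.0839719, i.e. 8.39719%.

8.397%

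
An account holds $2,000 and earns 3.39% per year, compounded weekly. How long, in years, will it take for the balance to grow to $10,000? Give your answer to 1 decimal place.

47.5 years

We need (1 + 0.000651923)^(52t) = 5, so 52t = ln 5 / ln 1.000652 ≈ 2469.5590.
t ≈ 2469.5590/52 = 47.4915 years.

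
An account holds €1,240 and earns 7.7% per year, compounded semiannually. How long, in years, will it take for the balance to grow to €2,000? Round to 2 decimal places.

(1 + 0.0385)^(2t) = 2,000/1,240 = 1.6129.
2t·ln(1 + 0.0385) = ln(1.6129); 2t = 0.47804/0.0377774 ≈ 12.6540.
t ≈ 6.3270 years.

6.33 years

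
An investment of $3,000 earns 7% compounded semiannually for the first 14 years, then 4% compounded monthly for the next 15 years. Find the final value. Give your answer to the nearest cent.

After 14 years at 7%: 3,000 × 2.6201719571 ≈ 7,860.5159.
Then 15 years at 4%: 7,860.5159 × 1.8203016274 ≈ 14,308.5098.

$14,308.51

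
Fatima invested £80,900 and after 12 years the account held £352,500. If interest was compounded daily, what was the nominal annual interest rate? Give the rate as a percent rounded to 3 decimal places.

(1 + r/365)^4380 = 352,500/80,900 = 4.35723.
1 + r/365 = 4.35723^(1/4380) ≈ 1.000336, so r/365 ≈ 0.000336092.
r ≈ 365·0.000336092 = 12.26737%.

12.267%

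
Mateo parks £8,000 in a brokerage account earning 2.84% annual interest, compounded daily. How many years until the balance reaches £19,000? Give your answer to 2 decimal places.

We need (1 + 0.0000778082)^(365t) = 2.375, so 365t = ln 2.375 / ln 1.000078 ≈ 11117.4770.
t ≈ 11117.4770/365 = 30.4588 years.

30.46 years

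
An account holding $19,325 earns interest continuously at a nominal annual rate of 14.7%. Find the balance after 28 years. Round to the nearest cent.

A = P·e^(rt) = 19,325·e^(0.147·28) = 19,325·e^4.116.
e^4.116 ≈ 61.31349711333, so A ≈ 1,184,883.3317.

$1,184,883.33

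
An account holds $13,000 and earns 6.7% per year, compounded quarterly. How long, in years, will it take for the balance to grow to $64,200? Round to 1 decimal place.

24.0 years

We need (1 + 0.01675)^(4t) = 4.9385, so 4t = ln 4.9385 / ln 1.01675 ≈ 96.1428.
t ≈ 96.1428/4 = 24.0357 years.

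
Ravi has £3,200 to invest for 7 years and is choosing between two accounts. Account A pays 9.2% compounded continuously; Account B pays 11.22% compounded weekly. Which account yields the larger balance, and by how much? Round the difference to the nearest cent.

Account A growth factor: e^(0.092·7) = e^0.644 ≈ 1.904081995; balance ≈ 6,093.0624.
Account B growth factor: (1 + 0.1122/52)^364 ≈ 2.191429107; balance ≈ 7,012.5731.
Account B is larger by 919.5108.

Account B, by £919.51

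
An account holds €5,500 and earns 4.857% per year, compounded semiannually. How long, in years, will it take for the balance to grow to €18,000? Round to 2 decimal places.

24.71 years

(1 + 0.024285)^(2t) = 18,000/5,500 = 3.2727.
2t·ln(1 + 0.024285) = ln(3.2727); 2t = 1.1856/0.0239948 ≈ 49.4117.
t ≈ 24.7058 years.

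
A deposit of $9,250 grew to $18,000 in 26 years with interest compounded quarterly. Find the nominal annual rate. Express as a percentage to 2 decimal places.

2.57%

(1 + r/4)^104 = 18,000/9,250 = 1.94595.
1 + r/4 = 1.94595^(1/104) ≈ 1.006422, so r/4 ≈ 0.00642196.
r ≈ 4·0.00642196 = 2.56878%.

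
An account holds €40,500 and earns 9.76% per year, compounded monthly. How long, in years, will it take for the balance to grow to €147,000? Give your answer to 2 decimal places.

13.26 years

(1 + 0.00813333)^(12t) = 147,000/40,500 = 3.6296.
12t·ln(1 + 0.00813333) = ln(3.6296); 12t = 1.2891/0.00810044 ≈ 159.1434.
t ≈ 13.2619 years.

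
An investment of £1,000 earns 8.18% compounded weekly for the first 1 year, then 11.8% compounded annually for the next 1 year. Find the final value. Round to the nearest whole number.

After 1 years at 8.18%: 1,000 × 1.085168993 ≈ 1,085.1690.
Then 1 years at 11.8%: 1,085.1690 × 1.118 ≈ 1,213.2189.

£1,213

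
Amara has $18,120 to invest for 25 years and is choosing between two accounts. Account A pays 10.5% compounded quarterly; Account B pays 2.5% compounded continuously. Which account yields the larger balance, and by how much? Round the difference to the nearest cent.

A: (1 + 0.02625)^100 ≈ 13.3449518993, so 18,120 × 13.3449518993 ≈ 241,810.5284.
B: e^(0.025·25) = e^0.625 ≈ 1.8682459574, so 18,120 × 1.8682459574 ≈ 33,852.6167.
Difference ≈ 207,957.9117 in favor of A.

Account A, by $207,957.91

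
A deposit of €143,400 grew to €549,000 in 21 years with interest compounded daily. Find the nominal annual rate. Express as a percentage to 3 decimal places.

6.393%

The 7665-period growth factor is 549,000/143,400 = 3.82845.
r/365 = 3.82845^(1/7665) − 1 ≈ 0.000175157, so r ≈ 365·0.000175157 = 6.39323%.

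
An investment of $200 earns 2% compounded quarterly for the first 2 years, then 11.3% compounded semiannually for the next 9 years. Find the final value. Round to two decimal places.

$559.77

After 2 years at 2%: 200 × 1.04070704 ≈ 208.1414.
Then 9 years at 11.3%: 208.1414 × 2.6893729 ≈ 559.7699.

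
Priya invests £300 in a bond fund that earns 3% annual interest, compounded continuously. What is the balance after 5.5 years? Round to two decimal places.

£353.82

A = P·e^(rt) = 300·e^(0.03·5.5) = 300·e^0.165.
e^0.165 ≈ 1.17939312, so A ≈ 353.8179.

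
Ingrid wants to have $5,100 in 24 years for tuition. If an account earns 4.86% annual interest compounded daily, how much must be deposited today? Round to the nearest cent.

$1,588.70

Growth factor = (1 + 0.0486/365)^8760 ≈ 3.21016505.
P = 5,100/3.21016505 ≈ 1,588.7034.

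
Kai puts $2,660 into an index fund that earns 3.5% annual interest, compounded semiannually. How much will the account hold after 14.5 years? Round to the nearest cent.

Growth factor = (1 + 0.0175)^29 ≈ 1.653857622.
A ≈ 2,660 × 1.653857622 ≈ 4,399.2613.

$4,399.26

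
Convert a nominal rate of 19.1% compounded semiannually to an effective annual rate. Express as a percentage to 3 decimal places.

One year is 2 periods at 0.0955 each: (1 + 0.0955)^2 ≈ 1.20012.
EAR = 1.20012 − 1 ≈ 20.01202%.

20.012%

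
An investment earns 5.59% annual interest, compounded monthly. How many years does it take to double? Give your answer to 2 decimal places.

12.43 years

(1 + 0.00465833)^(12t) = 2.
12t = ln 2 / ln(1 + 0.00465833) ≈ 0.69315/0.00464752 ≈ 149.1436.
t ≈ 12.4286.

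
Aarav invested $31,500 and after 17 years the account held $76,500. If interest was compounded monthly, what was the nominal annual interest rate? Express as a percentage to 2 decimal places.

(1 + r/12)^204 = 76,500/31,500 = 2.42857.
1 + r/12 = 2.42857^(1/204) ≈ 1.004359, so r/12 ≈ 0.004359.
r ≈ 12·0.004359 = 5.23080%.

5.23%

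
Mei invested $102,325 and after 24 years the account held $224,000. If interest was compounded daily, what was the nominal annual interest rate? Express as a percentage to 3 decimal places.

The 8760-period growth factor is 224,000/102,325 = 2.1891.
r/365 = 2.1891^(1/8760) − 1 ≈ 0.0000894437, so r ≈ 365·0.0000894437 = 3.26470%.

3.265%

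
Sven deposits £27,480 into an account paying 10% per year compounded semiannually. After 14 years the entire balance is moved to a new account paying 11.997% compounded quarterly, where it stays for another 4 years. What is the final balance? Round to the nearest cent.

Phase 1: 27,480·(1 + 0.05)^28 ≈ 107,725.1487.
Phase 2: 107,725.1487·(1 + 0.0299925)^16 ≈ 172,847.1010.

£172,847.10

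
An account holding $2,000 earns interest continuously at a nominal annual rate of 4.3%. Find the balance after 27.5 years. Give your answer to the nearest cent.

$6,525.04

A = P·e^(rt) = 2,000·e^(0.043·27.5) = 2,000·e^1.1825.
e^1.1825 ≈ 3.262520317, so A ≈ 6,525.0406.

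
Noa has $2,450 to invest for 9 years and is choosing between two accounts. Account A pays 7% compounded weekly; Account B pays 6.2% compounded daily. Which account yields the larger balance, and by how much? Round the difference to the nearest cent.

A: (1 + 0.07/52)^468 ≈ 1.876815282, so 2,450 × 1.876815282 ≈ 4,598.1974.
B: (1 + 0.062/365)^3285 ≈ 1.747091864, so 2,450 × 1.747091864 ≈ 4,280.3751.
Difference ≈ 317.8224 in favor of A.

Account A, by $317.82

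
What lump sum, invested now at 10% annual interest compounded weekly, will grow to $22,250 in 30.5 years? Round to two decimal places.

$1,056.83

Periodic rate = 10%/52 = 0.00192308; 1586 periods.
P = 22,250/(1 + 0.1/52)^1586 ≈ 22,250/21.053589373 ≈ 1,056.8269.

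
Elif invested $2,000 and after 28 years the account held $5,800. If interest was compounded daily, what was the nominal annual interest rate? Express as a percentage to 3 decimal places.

The 10220-period growth factor is 5,800/2,000 = 2.9.
r/365 = 2.9^(1/10220) − 1 ≈ 0.000104185, so r ≈ 365·0.000104185 = 3.80274%.

3.803%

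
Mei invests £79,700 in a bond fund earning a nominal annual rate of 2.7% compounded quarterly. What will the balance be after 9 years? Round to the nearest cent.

£101,540.03

Periodic rate = 2.7%/4 = 0.00675; periods = 4·9 = 36.
A = 79,700·(1 + 0.00675)^36 ≈ 79,700·1.27402801535 ≈ 101,540.0328.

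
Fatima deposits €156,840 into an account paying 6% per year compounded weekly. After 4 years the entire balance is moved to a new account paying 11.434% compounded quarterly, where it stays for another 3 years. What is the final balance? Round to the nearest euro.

After 4 years at 6%: 156,840 × 1.27107327866 ≈ 199,355.1330.
Then 3 years at 11.434%: 199,355.1330 × 1.40243337929 ≈ 279,582.2929.

€279,582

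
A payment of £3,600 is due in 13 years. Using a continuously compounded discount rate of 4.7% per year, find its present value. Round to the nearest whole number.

£1,954

P = A·e^(−rt) = 3,600·e^(−0.611).
e^(−0.611) ≈ 0.5428077898, so P ≈ 1,954.1080.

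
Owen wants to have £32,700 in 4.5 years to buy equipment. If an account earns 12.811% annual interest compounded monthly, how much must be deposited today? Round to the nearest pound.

Growth factor = (1 + 0.12811/12)^54 ≈ 1.7743593808.
P = 32,700/1.7743593808 ≈ 18,429.1865.

£18,429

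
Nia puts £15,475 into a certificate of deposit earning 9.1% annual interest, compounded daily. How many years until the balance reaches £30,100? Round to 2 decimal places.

We need (1 + 0.000249315)^(365t) = 1.9451, so 365t = ln 1.9451 / ln 1.000249 ≈ 2668.8410.
t ≈ 2668.8410/365 = 7.3119 years.

7.31 years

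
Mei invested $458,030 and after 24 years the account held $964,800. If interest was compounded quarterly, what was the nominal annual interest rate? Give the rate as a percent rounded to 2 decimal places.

3.12%

The 96-period growth factor is 964,800/458,030 = 2.10641.
r/4 = 2.10641^(1/96) − 1 ≈ 0.00779046, so r ≈ 4·0.00779046 = 3.11618%.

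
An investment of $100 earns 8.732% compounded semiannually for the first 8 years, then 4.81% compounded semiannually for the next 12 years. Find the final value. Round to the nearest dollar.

$350

After 8 years at 8.732%: 100 × 1.98127436 ≈ 198.1274.
Then 12 years at 4.81%: 198.1274 × 1.76891875 ≈ 350.4713.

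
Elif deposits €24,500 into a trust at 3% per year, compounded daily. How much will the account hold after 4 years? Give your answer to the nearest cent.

€27,623.54

Growth factor = (1 + 0.03/365)^1460 ≈ 1.1274912916.
A ≈ 24,500 × 1.1274912916 ≈ 27,623.5366.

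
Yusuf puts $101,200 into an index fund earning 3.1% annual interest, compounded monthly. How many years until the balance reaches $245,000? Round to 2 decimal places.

28.56 years

(1 + 0.00258333)^(12t) = 245,000/101,200 = 2.4209.
12t·ln(1 + 0.00258333) = ln(2.4209); 12t = 0.88416/0.00258 ≈ 342.6972.
t ≈ 28.5581 years.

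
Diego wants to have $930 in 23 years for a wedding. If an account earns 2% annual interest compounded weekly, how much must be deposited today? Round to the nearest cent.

$587.15

Growth factor = (1 + 0.02/52)^1196 ≈ 1.5839339.
P = 930/1.5839339 ≈ 587.1457.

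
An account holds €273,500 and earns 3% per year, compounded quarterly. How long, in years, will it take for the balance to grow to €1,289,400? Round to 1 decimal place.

51.9 years

We need (1 + 0.0075)^(4t) = 4.7144, so 4t = ln 4.7144 / ln 1.0075 ≈ 207.5251.
t ≈ 207.5251/4 = 51.8813 years.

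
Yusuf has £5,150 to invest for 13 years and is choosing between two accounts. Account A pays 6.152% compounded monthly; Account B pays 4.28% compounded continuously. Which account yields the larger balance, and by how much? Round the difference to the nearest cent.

Account A, by £2,451.83

Account A growth factor: (1 + 0.06152/12)^156 ≈ 2.2204656548; balance ≈ 11,435.3981.
Account B growth factor: e^(0.0428·13) = e^0.5564 ≈ 1.74438141; balance ≈ 8,983.5643.
Account A is larger by 2,451.8339.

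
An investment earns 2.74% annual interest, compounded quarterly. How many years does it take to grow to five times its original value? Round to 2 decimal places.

58.94 years

(1 + 0.00685)^(4t) = 5.
4t = ln 5 / ln(1 + 0.00685) ≈ 1.6094/0.00682665 ≈ 235.7582.
t ≈ 58.9396.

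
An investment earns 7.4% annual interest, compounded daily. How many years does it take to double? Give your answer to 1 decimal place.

(1 + 0.00020274)^(365t) = 2.
365t = ln 2 / ln(1 + 0.00020274) ≈ 0.69315/0.000202719 ≈ 3419.2482.
t ≈ 9.3678.

9.4 years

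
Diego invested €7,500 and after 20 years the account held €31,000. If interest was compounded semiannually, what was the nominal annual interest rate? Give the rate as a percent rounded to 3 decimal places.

The 40-period growth factor is 31,000/7,500 = 4.13333.
r/2 = 4.13333^(1/40) − 1 ≈ 0.0361139, so r ≈ 2·0.0361139 = 7.22279%.

7.223%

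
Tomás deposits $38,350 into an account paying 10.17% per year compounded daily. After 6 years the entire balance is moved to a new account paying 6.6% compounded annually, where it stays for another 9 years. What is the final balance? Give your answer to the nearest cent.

$125,472.86

Phase 1: 38,350·(1 + 0.1017/365)^2190 ≈ 70,588.6618.
Phase 2: 70,588.6618·(1 + 0.066)^9 ≈ 125,472.8581.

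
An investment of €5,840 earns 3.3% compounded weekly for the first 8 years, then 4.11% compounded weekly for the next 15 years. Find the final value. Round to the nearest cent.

Phase 1: 5,840·(1 + 0.033/52)^416 ≈ 7,603.7919.
Phase 2: 7,603.7919·(1 + 0.0411/52)^780 ≈ 14,082.0869.

€14,082.09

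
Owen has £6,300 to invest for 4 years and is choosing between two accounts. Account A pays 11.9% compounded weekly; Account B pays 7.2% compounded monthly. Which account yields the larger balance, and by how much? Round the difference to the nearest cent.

Account A growth factor: (1 + 0.119/52)^208 ≈ 1.6087479018; balance ≈ 10,135.1118.
Account B growth factor: (1 + 0.006)^48 ≈ 1.33261002; balance ≈ 8,395.4431.
Account A is larger by 1,739.6687.

Account A, by £1,739.67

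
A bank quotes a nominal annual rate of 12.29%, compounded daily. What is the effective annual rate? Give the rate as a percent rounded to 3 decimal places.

EAR = (1 + 12.29%/365)^365 − 1 = (1 + 0.000336712)^365 − 1.
(1 + 0.000336712)^365 ≈ 1.130748, so EAR ≈ 13.07479%.

13.075%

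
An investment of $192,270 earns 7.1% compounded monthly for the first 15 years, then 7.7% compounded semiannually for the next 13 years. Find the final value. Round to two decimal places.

After 15 years at 7.1%: 192,270 × 2.891749688804 ≈ 555,996.7127.
Then 13 years at 7.7%: 555,996.7127 × 2.670355134344 ≈ 1,484,708.6763.

$1,484,708.68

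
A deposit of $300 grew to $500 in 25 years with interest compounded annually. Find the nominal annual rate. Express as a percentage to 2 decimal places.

The 25-period growth factor is 500/300 = 1.66667.
r = 1.66667^(1/25) − 1 ≈ 0.0206432, i.e. 2.06432%.

2.06%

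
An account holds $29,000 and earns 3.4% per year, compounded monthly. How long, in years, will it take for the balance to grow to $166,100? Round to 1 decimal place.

(1 + 0.00283333)^(12t) = 166,100/29,000 = 5.7276.
12t·ln(1 + 0.00283333) = ln(5.7276); 12t = 1.7453/0.00282933 ≈ 616.8584.
t ≈ 51.4049 years.

51.4 years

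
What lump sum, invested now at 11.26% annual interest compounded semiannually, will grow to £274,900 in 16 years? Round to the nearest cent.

Growth factor = (1 + 0.0563)^32 ≈ 5.77022772668.
P = 274,900/5.77022772668 ≈ 47,641.1007.

£47,641.10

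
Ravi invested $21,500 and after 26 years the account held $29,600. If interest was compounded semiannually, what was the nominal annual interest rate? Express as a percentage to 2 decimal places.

(1 + r/2)^52 = 29,600/21,500 = 1.37674.
1 + r/2 = 1.37674^(1/52) ≈ 1.006167, so r/2 ≈ 0.00616743.
r ≈ 2·0.00616743 = 1.23349%.

1.23%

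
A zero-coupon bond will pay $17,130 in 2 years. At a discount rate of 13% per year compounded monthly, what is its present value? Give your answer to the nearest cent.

$13,226.59

Growth factor = (1 + 0.13/12)^24 ≈ 1.2951179292.
P = 17,130/1.2951179292 ≈ 13,226.5947.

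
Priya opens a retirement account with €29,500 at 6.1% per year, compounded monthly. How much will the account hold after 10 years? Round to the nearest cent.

€54,208.90

Periodic rate = 6.1%/12 = 0.00508333; periods = 12·10 = 120.
A = 29,500·(1 + 0.061/12)^120 ≈ 29,500·1.8375897925 ≈ 54,208.8989.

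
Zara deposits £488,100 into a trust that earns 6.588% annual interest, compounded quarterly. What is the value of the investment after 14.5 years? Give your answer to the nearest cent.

£1,258,906.87

Growth factor = (1 + 0.01647)^58 ≈ 2.579198664974.
A ≈ 488,100 × 2.579198664974 ≈ 1,258,906.8684.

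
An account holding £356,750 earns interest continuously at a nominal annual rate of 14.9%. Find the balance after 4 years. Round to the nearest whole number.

£647,446

A = P·e^(rt) = 356,750·e^(0.149·4) = 356,750·e^0.596.
e^0.596 ≈ 1.81484488272, so A ≈ 647,445.9119.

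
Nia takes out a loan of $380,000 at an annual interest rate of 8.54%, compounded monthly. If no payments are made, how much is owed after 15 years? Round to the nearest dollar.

Growth factor = (1 + 0.0854/12)^180 ≈ 3.58394190869.
A ≈ 380,000 × 3.58394190869 ≈ 1,361,897.9253.

$1,361,898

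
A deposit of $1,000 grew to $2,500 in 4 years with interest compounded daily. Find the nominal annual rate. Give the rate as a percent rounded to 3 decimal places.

The 1460-period growth factor is 2,500/1,000 = 2.5.
r/365 = 2.5^(1/1460) − 1 ≈ 0.000627793, so r ≈ 365·0.000627793 = 22.91446%.

22.914%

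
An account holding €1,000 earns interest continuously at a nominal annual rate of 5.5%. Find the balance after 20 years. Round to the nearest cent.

A = P·e^(rt) = 1,000·e^(0.055·20) = 1,000·e^1.1.
e^1.1 ≈ 3.004166024, so A ≈ 3,004.1660.

€3,004.17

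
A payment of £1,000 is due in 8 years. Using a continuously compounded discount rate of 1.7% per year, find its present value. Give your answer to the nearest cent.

£872.84

P = A·e^(−rt) = 1,000·e^(−0.136).
e^(−0.136) ≈ 0.872842632, so P ≈ 872.8426.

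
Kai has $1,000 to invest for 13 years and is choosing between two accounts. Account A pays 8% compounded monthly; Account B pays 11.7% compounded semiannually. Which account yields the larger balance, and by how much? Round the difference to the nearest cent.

Account A growth factor: (1 + 0.08/12)^156 ≈ 2.819469267; balance ≈ 2,819.4693.
Account B growth factor: (1 + 0.0585)^26 ≈ 4.384927541; balance ≈ 4,384.9275.
Account B is larger by 1,565.4583.

Account B, by $1,565.46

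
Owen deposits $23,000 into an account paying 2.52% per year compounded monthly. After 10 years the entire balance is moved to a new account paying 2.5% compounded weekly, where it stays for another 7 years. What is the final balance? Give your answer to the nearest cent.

$35,240.22

Phase 1: 23,000·(1 + 0.0021)^120 ≈ 29,583.8909.
Phase 2: 29,583.8909·(1 + 0.025/52)^364 ≈ 35,240.2161.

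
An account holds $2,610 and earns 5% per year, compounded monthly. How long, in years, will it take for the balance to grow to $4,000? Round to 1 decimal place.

We need (1 + 0.00416667)^(12t) = 1.5326, so 12t = ln 1.5326 / ln 1.004167 ≈ 102.6799.
t ≈ 102.6799/12 = 8.5567 years.

8.6 years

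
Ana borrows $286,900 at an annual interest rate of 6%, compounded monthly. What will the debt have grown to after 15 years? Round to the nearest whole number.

Growth factor = (1 + 0.005)^180 ≈ 2.45409356225.
A ≈ 286,900 × 2.45409356225 ≈ 704,079.4430.

$704,079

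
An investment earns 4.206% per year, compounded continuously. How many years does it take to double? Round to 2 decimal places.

16.48 years

e^(0.04206t) = 2, so 0.04206t = ln 2 ≈ 0.69315.
t ≈ 0.69315/0.04206 ≈ 16.4800.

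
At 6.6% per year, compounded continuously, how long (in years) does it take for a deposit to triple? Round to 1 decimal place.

e^(0.066t) = 3, so 0.066t = ln 3 ≈ 1.0986.
t ≈ 1.0986/0.066 ≈ 16.6456.

16.6 years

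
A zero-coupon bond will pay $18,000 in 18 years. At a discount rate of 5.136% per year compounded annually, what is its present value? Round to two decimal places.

$7,307.12

Annual rate = 5.136% = 0.05136; 18 periods.
P = 18,000/(1 + 0.05136)^18 ≈ 18,000/2.4633498592 ≈ 7,307.1228.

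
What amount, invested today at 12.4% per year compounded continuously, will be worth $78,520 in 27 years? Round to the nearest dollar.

P = A·e^(−rt) = 78,520·e^(−3.348).
e^(−3.348) ≈ 0.035154593025, so P ≈ 2,760.3386.

$2,760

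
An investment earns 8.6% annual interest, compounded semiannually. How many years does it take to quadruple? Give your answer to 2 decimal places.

(1 + 0.043)^(2t) = 4.
2t = ln 4 / ln(1 + 0.043) ≈ 1.3863/0.0421012 ≈ 32.9277.
t ≈ 16.4638.

16.46 years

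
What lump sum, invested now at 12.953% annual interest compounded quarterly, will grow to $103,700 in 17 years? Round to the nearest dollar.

$11,875

Periodic rate = 12.953%/4 = 0.0323825; 68 periods.
P = 103,700/(1 + 0.0323825)^68 ≈ 103,700/8.73299323566 ≈ 11,874.5082.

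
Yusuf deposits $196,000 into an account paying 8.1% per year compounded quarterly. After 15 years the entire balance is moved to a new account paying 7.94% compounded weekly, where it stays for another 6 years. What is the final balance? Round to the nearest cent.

$1,050,491.09

Phase 1: 196,000·(1 + 0.02025)^60 ≈ 652,607.8269.
Phase 2: 652,607.8269·(1 + 0.0794/52)^312 ≈ 1,050,491.0854.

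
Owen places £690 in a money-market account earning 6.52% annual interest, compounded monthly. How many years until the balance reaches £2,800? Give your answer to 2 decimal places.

21.54 years

We need (1 + 0.00543333)^(12t) = 4.058, so 12t = ln 4.058 / ln 1.005433 ≈ 258.4941.
t ≈ 258.4941/12 = 21.5412 years.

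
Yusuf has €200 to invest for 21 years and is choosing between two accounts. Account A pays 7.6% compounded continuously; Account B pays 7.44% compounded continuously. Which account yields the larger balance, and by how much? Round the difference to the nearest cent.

Account A, by €32.60

Account A growth factor: e^(0.076·21) = e^1.596 ≈ 4.93325987; balance ≈ 986.6520.
Account B growth factor: e^(0.0744·21) = e^1.5624 ≈ 4.77025613; balance ≈ 954.0512.
Account A is larger by 32.6007.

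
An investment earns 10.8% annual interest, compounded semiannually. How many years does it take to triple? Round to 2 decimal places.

10.44 years

(1 + 0.054)^(2t) = 3.
2t = ln 3 / ln(1 + 0.054) ≈ 1.0986/0.0525925 ≈ 20.8892.
t ≈ 10.4446.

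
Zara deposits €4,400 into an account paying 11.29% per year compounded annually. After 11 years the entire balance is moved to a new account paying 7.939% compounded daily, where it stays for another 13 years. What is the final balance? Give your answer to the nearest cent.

€40,053.81

After 11 years at 11.29%: 4,400 × 3.2435273665 ≈ 14,271.5204.
Then 13 years at 7.939%: 14,271.5204 × 2.8065550633 ≈ 40,053.8079.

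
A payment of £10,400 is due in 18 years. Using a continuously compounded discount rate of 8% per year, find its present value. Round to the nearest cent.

P = A·e^(−rt) = 10,400·e^(−1.44).
e^(−1.44) ≈ 0.23692775868, so P ≈ 2,464.0487.

£2,464.05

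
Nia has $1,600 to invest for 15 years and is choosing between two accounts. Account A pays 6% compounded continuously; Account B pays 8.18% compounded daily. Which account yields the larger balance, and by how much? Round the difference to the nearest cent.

Account B, by $1,521.45

A: e^(0.06·15) = e^0.9 ≈ 2.459603111, so 1,600 × 2.459603111 ≈ 3,935.3650.
B: (1 + 0.0818/365)^5475 ≈ 3.41051235, so 1,600 × 3.41051235 ≈ 5,456.8198.
Difference ≈ 1,521.4548 in favor of B.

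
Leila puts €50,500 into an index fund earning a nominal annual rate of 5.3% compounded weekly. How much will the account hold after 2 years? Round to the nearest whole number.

€56,144

Periodic rate = 5.3%/52 = 0.00101923; periods = 52·2 = 104.
A = 50,500·(1 + 0.053/52)^104 ≈ 50,500·1.1117618591 ≈ 56,143.9739.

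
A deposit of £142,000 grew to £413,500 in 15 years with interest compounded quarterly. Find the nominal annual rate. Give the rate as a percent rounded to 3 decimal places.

(1 + r/4)^60 = 413,500/142,000 = 2.91197.
1 + r/4 = 2.91197^(1/60) ≈ 1.017973, so r/4 ≈ 0.0179735.
r ≈ 4·0.0179735 = 7.18938%.

7.189%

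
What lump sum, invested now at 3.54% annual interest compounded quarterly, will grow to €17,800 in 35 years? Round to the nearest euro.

Periodic rate = 3.54%/4 = 0.00885; 140 periods.
P = 17,800/(1 + 0.00885)^140 ≈ 17,800/3.4333949706 ≈ 5,184.3729.

€5,184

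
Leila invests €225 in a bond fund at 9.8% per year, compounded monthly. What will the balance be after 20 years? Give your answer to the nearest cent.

€1,584.68

Periodic rate = 9.8%/12 = 0.00816667; periods = 12·20 = 240.
A = 225·(1 + 0.098/12)^240 ≈ 225·7.043040564 ≈ 1,584.6841.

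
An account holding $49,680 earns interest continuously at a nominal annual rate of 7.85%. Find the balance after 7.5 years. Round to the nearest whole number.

$89,510

A = P·e^(rt) = 49,680·e^(0.0785·7.5) = 49,680·e^0.58875.
e^0.58875 ≈ 1.8017348387, so A ≈ 89,510.1868.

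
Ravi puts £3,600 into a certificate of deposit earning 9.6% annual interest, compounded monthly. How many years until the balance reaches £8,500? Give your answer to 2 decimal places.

8.99 years

We need (1 + 0.008)^(12t) = 2.3611, so 12t = ln 2.3611 / ln 1.008 ≈ 107.8205.
t ≈ 107.8205/12 = 8.9850 years.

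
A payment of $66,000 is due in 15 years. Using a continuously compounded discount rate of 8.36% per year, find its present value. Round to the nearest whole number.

$18,834

P = A·e^(−rt) = 66,000·e^(−1.254).
e^(−1.254) ≈ 0.28536106666, so P ≈ 18,833.8304.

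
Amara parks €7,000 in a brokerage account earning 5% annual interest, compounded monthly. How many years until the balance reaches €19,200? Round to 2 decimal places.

20.22 years

(1 + 0.00416667)^(12t) = 19,200/7,000 = 2.7429.
12t·ln(1 + 0.00416667) = ln(2.7429); 12t = 1.009/0.00415801 ≈ 242.6642.
t ≈ 20.2220 years.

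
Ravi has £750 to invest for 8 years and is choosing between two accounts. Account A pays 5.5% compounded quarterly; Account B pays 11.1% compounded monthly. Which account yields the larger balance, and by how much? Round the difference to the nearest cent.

Account B, by £654.23

A: (1 + 0.01375)^32 ≈ 1.548059864, so 750 × 1.548059864 ≈ 1,161.0449.
B: (1 + 0.00925)^96 ≈ 2.420364508, so 750 × 2.420364508 ≈ 1,815.2734.
Difference ≈ 654.2285 in favor of B.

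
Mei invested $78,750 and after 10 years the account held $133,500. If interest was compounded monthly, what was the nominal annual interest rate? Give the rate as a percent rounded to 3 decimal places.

(1 + r/12)^120 = 133,500/78,750 = 1.69524.
1 + r/12 = 1.69524^(1/120) ≈ 1.004408, so r/12 ≈ 0.00440821.
r ≈ 12·0.00440821 = 5.28986%.

5.290%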